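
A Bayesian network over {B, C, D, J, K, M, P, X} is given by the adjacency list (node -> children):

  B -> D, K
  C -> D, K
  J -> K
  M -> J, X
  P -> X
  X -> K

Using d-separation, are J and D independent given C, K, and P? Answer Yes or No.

4 paths connect J and D; each must be blocked for d-separation to hold:
Path 1: J ← M → X → K ← B → D
  M is a fork and M is not conditioned on; X is a chain and X is not conditioned on; K is a collider and K is conditioned on, which opens it; B is a fork and B is not conditioned on — no node blocks this path, so it is active.
Path 2: J ← M → X → K ← C → D
  C is a fork here and C is conditioned on, so the path is blocked at C.
Path 3: J → K ← B → D
  K is a collider and K is conditioned on, which opens it; B is a fork and B is not conditioned on — no node blocks this path, so it is active.
Path 4: J → K ← C → D
  C is a fork here and C is conditioned on, so the path is blocked at C.
At least one path is unblocked, so d-separation fails.

No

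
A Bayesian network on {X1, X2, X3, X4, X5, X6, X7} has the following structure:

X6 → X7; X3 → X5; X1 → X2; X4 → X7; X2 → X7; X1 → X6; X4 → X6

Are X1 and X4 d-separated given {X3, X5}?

Enumerating the 4 paths from X1 to X4 and testing each for blocking by {X3, X5}:
Path 1: X1 → X6 ← X4
  X6 is a collider here and neither X6 nor any of its descendants is conditioned on, so the collider stays closed — the path is blocked at X6.
Path 2: X1 → X6 → X7 ← X4
  X7 is a collider here and neither X7 nor any of its descendants is conditioned on, so the collider stays closed — the path is blocked at X7.
Path 3: X1 → X2 → X7 ← X4
  X7 is a collider here and neither X7 nor any of its descendants is conditioned on, so the collider stays closed — the path is blocked at X7.
Path 4: X1 → X2 → X7 ← X6 ← X4
  X7 is a collider here and neither X7 nor any of its descendants is conditioned on, so the collider stays closed — the path is blocked at X7.
All paths are blocked; X1 ⊥ X4 | {X3, X5} holds.

Yes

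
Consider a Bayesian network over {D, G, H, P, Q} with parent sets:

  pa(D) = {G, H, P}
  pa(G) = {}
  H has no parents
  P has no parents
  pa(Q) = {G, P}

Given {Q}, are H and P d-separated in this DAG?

Enumerating the 2 paths from H to P and testing each for blocking by {Q}:
Path 1: H → D ← G → Q ← P
  D is a collider here and neither D nor any of its descendants is conditioned on, so the collider stays closed — the path is blocked at D.
Path 2: H → D ← P
  D is a collider here and neither D nor any of its descendants is conditioned on, so the collider stays closed — the path is blocked at D.
All paths are blocked; H ⊥ P | {Q} holds.

Yes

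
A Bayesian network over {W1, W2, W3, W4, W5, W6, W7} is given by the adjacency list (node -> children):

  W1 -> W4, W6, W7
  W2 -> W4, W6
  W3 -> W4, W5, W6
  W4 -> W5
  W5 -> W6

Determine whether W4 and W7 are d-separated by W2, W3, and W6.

We examine all 6 paths between W4 and W7:
Path 1: W4 ← W1 → W7
  W1 is a fork and W1 is not conditioned on — no node blocks this path, so it is active.
Path 2: W4 → W5 ← W3 → W6 ← W1 → W7
  W3 is a fork here and W3 is conditioned on, so the path is blocked at W3.
Path 3: W4 → W5 → W6 ← W1 → W7
  W5 is a chain and W5 is not conditioned on; W6 is a collider and W6 is conditioned on, which opens it; W1 is a fork and W1 is not conditioned on — no node blocks this path, so it is active.
Path 4: W4 ← W3 → W5 → W6 ← W1 → W7
  W3 is a fork here and W3 is conditioned on, so the path is blocked at W3.
Path 5: W4 ← W3 → W6 ← W1 → W7
  W3 is a fork here and W3 is conditioned on, so the path is blocked at W3.
Path 6: W4 ← W2 → W6 ← W1 → W7
  W2 is a fork here and W2 is conditioned on, so the path is blocked at W2.
Since the path W4 ← W1 → W7 is active, W4 and W7 are not d-separated given {W2, W3, W6}.

No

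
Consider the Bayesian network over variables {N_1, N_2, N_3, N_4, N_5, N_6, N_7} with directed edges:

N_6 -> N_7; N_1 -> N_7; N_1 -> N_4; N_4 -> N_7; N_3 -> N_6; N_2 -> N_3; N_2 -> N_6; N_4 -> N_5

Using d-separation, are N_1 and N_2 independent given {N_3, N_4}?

Yes

We examine all 4 paths between N_1 and N_2:
Path 1: N_1 → N_4 → N_7 ← N_6 ← N_2
  N_4 is a chain here and N_4 is conditioned on, so the path is blocked at N_4.
Path 2: N_1 → N_4 → N_7 ← N_6 ← N_3 ← N_2
  N_4 is a chain here and N_4 is conditioned on, so the path is blocked at N_4.
Path 3: N_1 → N_7 ← N_6 ← N_2
  N_7 is a collider here and neither N_7 nor any of its descendants is conditioned on, so the collider stays closed — the path is blocked at N_7.
Path 4: N_1 → N_7 ← N_6 ← N_3 ← N_2
  N_7 is a collider here and neither N_7 nor any of its descendants is conditioned on, so the collider stays closed — the path is blocked at N_7.
Every path is blocked, so N_1 and N_2 are d-separated given {N_3, N_4}.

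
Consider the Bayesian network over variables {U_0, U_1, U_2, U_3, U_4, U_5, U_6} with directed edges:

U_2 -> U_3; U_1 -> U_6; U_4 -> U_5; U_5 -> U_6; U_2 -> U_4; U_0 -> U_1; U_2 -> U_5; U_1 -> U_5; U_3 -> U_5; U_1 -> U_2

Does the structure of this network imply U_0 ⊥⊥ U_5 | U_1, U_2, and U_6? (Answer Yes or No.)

5 paths connect U_0 and U_5; each must be blocked for d-separation to hold:
  1. U_0 → U_1 → U_2 → U_4 → U_5 — U_1:chain[blocks]; U_2:chain[blocks]; U_4:chain[open] ⇒ blocked
  2. U_0 → U_1 → U_2 → U_3 → U_5 — U_1:chain[blocks]; U_2:chain[blocks]; U_3:chain[open] ⇒ blocked
  3. U_0 → U_1 → U_2 → U_5 — U_1:chain[blocks]; U_2:chain[blocks] ⇒ blocked
  4. U_0 → U_1 → U_6 ← U_5 — U_1:chain[blocks]; U_6:collider[open] ⇒ blocked
  5. U_0 → U_1 → U_5 — U_1:chain[blocks] ⇒ blocked
Since every path is blocked, d-separation holds.

Yes — U_0 and U_5 are d-separated given {U_1, U_2, U_6}.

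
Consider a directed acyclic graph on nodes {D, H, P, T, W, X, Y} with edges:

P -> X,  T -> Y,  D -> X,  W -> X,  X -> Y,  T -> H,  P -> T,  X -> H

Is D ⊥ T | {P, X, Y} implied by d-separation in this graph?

Yes

We examine all 3 paths between D and T:
  1. D → X → Y ← T — X:chain[blocks]; Y:collider[open] ⇒ blocked
  2. D → X ← P → T — X:collider[open]; P:fork[blocks] ⇒ blocked
  3. D → X → H ← T — X:chain[blocks]; H:collider[blocks] ⇒ blocked
All paths are blocked; D ⊥ T | {P, X, Y} holds.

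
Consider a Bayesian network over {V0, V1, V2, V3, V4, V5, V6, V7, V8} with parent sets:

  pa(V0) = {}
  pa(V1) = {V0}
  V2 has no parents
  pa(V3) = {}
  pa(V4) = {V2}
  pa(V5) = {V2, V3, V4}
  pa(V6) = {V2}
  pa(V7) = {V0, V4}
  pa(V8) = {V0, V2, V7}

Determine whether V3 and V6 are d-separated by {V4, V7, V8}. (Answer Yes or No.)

There are 4 undirected paths between V3 and V6; checking each against the conditioning set {V4, V7, V8}:
Path 1: V3 → V5 ← V2 → V6
  V5 is a collider here and neither V5 nor any of its descendants is conditioned on, so the collider stays closed — the path is blocked at V5.
Path 2: V3 → V5 ← V4 ← V2 → V6
  V5 is a collider here and neither V5 nor any of its descendants is conditioned on, so the collider stays closed — the path is blocked at V5.
Path 3: V3 → V5 ← V4 → V7 → V8 ← V2 → V6
  V5 is a collider here and neither V5 nor any of its descendants is conditioned on, so the collider stays closed — the path is blocked at V5.
Path 4: V3 → V5 ← V4 → V7 ← V0 → V8 ← V2 → V6
  V5 is a collider here and neither V5 nor any of its descendants is conditioned on, so the collider stays closed — the path is blocked at V5.
Since every path is blocked, d-separation holds.

Yes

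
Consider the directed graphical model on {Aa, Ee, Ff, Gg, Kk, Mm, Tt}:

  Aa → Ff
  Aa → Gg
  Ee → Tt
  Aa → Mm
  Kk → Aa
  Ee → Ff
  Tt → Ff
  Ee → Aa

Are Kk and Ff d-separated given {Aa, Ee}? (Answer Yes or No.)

There are 3 undirected paths between Kk and Ff; checking each against the conditioning set {Aa, Ee}:
Path 1: Kk → Aa → Ff
  Aa is a chain here and Aa is conditioned on, so the path is blocked at Aa.
Path 2: Kk → Aa ← Ee → Ff
  Ee is a fork here and Ee is conditioned on, so the path is blocked at Ee.
Path 3: Kk → Aa ← Ee → Tt → Ff
  Ee is a fork here and Ee is conditioned on, so the path is blocked at Ee.
All paths are blocked; Kk ⊥ Ff | {Aa, Ee} holds.

Yes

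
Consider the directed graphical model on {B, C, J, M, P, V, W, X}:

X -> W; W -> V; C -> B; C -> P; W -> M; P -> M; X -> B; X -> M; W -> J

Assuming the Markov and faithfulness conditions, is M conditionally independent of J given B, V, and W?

There are 3 undirected paths between M and J; checking each against the conditioning set {B, V, W}:
Path 1: M ← X → W → J
  W is a chain here and W is conditioned on, so the path is blocked at W.
Path 2: M ← W → J
  W is a fork here and W is conditioned on, so the path is blocked at W.
Path 3: M ← P ← C → B ← X → W → J
  W is a chain here and W is conditioned on, so the path is blocked at W.
Every path is blocked, so M and J are d-separated given {B, V, W}.

Yes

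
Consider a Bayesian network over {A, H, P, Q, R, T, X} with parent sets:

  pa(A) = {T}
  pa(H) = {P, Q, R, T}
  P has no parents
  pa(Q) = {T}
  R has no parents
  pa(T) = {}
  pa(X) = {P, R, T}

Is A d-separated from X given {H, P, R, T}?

There are 5 undirected paths between A and X; checking each against the conditioning set {H, P, R, T}:
  1. A ← T → X — T:fork[blocks] ⇒ blocked
  2. A ← T → Q → H ← R → X — T:fork[blocks]; Q:chain[open]; H:collider[open]; R:fork[blocks] ⇒ blocked
  3. A ← T → Q → H ← P → X — T:fork[blocks]; Q:chain[open]; H:collider[open]; P:fork[blocks] ⇒ blocked
  4. A ← T → H ← R → X — T:fork[blocks]; H:collider[open]; R:fork[blocks] ⇒ blocked
  5. A ← T → H ← P → X — T:fork[blocks]; H:collider[open]; P:fork[blocks] ⇒ blocked
All paths are blocked; A ⊥ X | {H, P, R, T} holds.

Yes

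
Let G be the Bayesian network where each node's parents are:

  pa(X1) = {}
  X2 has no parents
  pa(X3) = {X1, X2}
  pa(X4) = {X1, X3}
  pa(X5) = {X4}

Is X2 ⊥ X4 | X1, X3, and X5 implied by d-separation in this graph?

Yes

2 paths connect X2 and X4; each must be blocked for d-separation to hold:
Path 1: X2 → X3 → X4
  X3 is a chain here and X3 is conditioned on, so the path is blocked at X3.
Path 2: X2 → X3 ← X1 → X4
  X1 is a fork here and X1 is conditioned on, so the path is blocked at X1.
Since every path is blocked, d-separation holds.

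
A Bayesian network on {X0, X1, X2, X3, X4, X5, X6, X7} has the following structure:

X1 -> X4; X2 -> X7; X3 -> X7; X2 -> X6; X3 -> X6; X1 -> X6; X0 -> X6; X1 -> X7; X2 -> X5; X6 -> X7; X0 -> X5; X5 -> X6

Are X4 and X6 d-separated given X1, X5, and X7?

Yes

There are 6 undirected paths between X4 and X6; checking each against the conditioning set {X1, X5, X7}:
Path 1: X4 ← X1 → X6
  X1 is a fork here and X1 is conditioned on, so the path is blocked at X1.
Path 2: X4 ← X1 → X7 ← X6
  X1 is a fork here and X1 is conditioned on, so the path is blocked at X1.
Path 3: X4 ← X1 → X7 ← X2 → X6
  X1 is a fork here and X1 is conditioned on, so the path is blocked at X1.
Path 4: X4 ← X1 → X7 ← X2 → X5 → X6
  X1 is a fork here and X1 is conditioned on, so the path is blocked at X1.
Path 5: X4 ← X1 → X7 ← X2 → X5 ← X0 → X6
  X1 is a fork here and X1 is conditioned on, so the path is blocked at X1.
Path 6: X4 ← X1 → X7 ← X3 → X6
  X1 is a fork here and X1 is conditioned on, so the path is blocked at X1.
Since every path is blocked, d-separation holds.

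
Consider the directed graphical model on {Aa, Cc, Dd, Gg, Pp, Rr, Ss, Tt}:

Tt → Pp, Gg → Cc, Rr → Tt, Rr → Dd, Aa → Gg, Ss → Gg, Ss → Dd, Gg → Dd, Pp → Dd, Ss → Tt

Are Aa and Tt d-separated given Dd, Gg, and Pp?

6 paths connect Aa and Tt; each must be blocked for d-separation to hold:
  1. Aa → Gg ← Ss → Dd ← Pp ← Tt — Gg:collider[open]; Ss:fork[open]; Dd:collider[open]; Pp:chain[blocks] ⇒ blocked
  2. Aa → Gg ← Ss → Dd ← Rr → Tt — Gg:collider[open]; Ss:fork[open]; Dd:collider[open]; Rr:fork[open] ⇒ active
  3. Aa → Gg ← Ss → Tt — Gg:collider[open]; Ss:fork[open] ⇒ active
  4. Aa → Gg → Dd ← Ss → Tt — Gg:chain[blocks]; Dd:collider[open]; Ss:fork[open] ⇒ blocked
  5. Aa → Gg → Dd ← Pp ← Tt — Gg:chain[blocks]; Dd:collider[open]; Pp:chain[blocks] ⇒ blocked
  6. Aa → Gg → Dd ← Rr → Tt — Gg:chain[blocks]; Dd:collider[open]; Rr:fork[open] ⇒ blocked
Since the path Aa → Gg ← Ss → Dd ← Rr → Tt is active, Aa and Tt are not d-separated given {Dd, Gg, Pp}.

No — Aa and Tt are not d-separated given {Dd, Gg, Pp}.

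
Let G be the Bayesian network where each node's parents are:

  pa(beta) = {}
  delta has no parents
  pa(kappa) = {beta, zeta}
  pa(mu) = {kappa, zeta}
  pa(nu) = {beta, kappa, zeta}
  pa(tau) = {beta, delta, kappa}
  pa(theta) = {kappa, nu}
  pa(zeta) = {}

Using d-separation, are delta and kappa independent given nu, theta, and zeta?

Yes — delta and kappa are d-separated given {nu, theta, zeta}.

6 paths connect delta and kappa; each must be blocked for d-separation to hold:
  1. delta → tau ← beta → nu → theta ← kappa — tau:collider[blocks]; beta:fork[open]; nu:chain[blocks]; theta:collider[open] ⇒ blocked
  2. delta → tau ← beta → nu ← zeta → mu ← kappa — tau:collider[blocks]; beta:fork[open]; nu:collider[open]; zeta:fork[blocks]; mu:collider[blocks] ⇒ blocked
  3. delta → tau ← beta → nu ← zeta → kappa — tau:collider[blocks]; beta:fork[open]; nu:collider[open]; zeta:fork[blocks] ⇒ blocked
  4. delta → tau ← beta → nu ← kappa — tau:collider[blocks]; beta:fork[open]; nu:collider[open] ⇒ blocked
  5. delta → tau ← beta → kappa — tau:collider[blocks]; beta:fork[open] ⇒ blocked
  6. delta → tau ← kappa — tau:collider[blocks] ⇒ blocked
Since every path is blocked, d-separation holds.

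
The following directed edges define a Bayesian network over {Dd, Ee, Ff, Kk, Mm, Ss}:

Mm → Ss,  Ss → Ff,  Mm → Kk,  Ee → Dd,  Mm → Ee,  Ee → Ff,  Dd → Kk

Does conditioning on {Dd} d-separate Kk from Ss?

4 paths connect Kk and Ss; each must be blocked for d-separation to hold:
Path 1: Kk ← Dd ← Ee ← Mm → Ss
  Dd is a chain here and Dd is conditioned on, so the path is blocked at Dd.
Path 2: Kk ← Dd ← Ee → Ff ← Ss
  Dd is a chain here and Dd is conditioned on, so the path is blocked at Dd.
Path 3: Kk ← Mm → Ee → Ff ← Ss
  Ff is a collider here and neither Ff nor any of its descendants is conditioned on, so the collider stays closed — the path is blocked at Ff.
Path 4: Kk ← Mm → Ss
  Mm is a fork and Mm is not conditioned on — no node blocks this path, so it is active.
Since the path Kk ← Mm → Ss is active, Kk and Ss are not d-separated given {Dd}.

No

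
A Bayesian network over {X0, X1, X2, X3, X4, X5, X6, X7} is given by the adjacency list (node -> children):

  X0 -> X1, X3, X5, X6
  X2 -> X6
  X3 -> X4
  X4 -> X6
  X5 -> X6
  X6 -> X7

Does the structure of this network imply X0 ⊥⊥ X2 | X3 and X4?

We examine all 3 paths between X0 and X2:
  1. X0 → X5 → X6 ← X2 — X5:chain[open]; X6:collider[blocks] ⇒ blocked
  2. X0 → X6 ← X2 — X6:collider[blocks] ⇒ blocked
  3. X0 → X3 → X4 → X6 ← X2 — X3:chain[blocks]; X4:chain[blocks]; X6:collider[blocks] ⇒ blocked
Every path is blocked, so X0 and X2 are d-separated given {X3, X4}.

Yes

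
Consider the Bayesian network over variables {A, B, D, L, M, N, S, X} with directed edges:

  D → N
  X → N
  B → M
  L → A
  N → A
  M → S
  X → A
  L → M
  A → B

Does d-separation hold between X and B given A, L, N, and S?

Yes

4 paths connect X and B; each must be blocked for d-separation to hold:
Path 1: X → A ← L → M ← B
  L is a fork here and L is conditioned on, so the path is blocked at L.
Path 2: X → A → B
  A is a chain here and A is conditioned on, so the path is blocked at A.
Path 3: X → N → A ← L → M ← B
  N is a chain here and N is conditioned on, so the path is blocked at N.
Path 4: X → N → A → B
  N is a chain here and N is conditioned on, so the path is blocked at N.
All paths are blocked; X ⊥ B | {A, L, N, S} holds.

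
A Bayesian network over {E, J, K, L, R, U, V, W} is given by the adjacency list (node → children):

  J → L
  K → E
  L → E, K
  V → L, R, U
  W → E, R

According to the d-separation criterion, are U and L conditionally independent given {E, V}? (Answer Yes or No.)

We examine all 3 paths between U and L:
  1. U ← V → L — V:fork[blocks] ⇒ blocked
  2. U ← V → R ← W → E ← L — V:fork[blocks]; R:collider[blocks]; W:fork[open]; E:collider[open] ⇒ blocked
  3. U ← V → R ← W → E ← K ← L — V:fork[blocks]; R:collider[blocks]; W:fork[open]; E:collider[open]; K:chain[open] ⇒ blocked
Every path is blocked, so U and L are d-separated given {E, V}.

Yes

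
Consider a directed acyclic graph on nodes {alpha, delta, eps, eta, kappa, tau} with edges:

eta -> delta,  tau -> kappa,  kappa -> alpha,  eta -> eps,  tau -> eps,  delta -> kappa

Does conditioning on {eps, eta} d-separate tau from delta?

Yes — tau and delta are d-separated given {eps, eta}.

2 paths connect tau and delta; each must be blocked for d-separation to hold:
  1. tau → kappa ← delta — kappa:collider[blocks] ⇒ blocked
  2. tau → eps ← eta → delta — eps:collider[open]; eta:fork[blocks] ⇒ blocked
All paths are blocked; tau ⊥ delta | {eps, eta} holds.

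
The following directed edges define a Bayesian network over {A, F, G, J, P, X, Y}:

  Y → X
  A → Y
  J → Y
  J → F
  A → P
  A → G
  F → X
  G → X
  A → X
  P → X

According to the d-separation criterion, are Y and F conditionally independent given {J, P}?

Yes

Enumerating the 5 paths from Y to F and testing each for blocking by {J, P}:
Path 1: Y ← A → G → X ← F
  X is a collider here and neither X nor any of its descendants is conditioned on, so the collider stays closed — the path is blocked at X.
Path 2: Y ← A → P → X ← F
  P is a chain here and P is conditioned on, so the path is blocked at P.
Path 3: Y ← A → X ← F
  X is a collider here and neither X nor any of its descendants is conditioned on, so the collider stays closed — the path is blocked at X.
Path 4: Y ← J → F
  J is a fork here and J is conditioned on, so the path is blocked at J.
Path 5: Y → X ← F
  X is a collider here and neither X nor any of its descendants is conditioned on, so the collider stays closed — the path is blocked at X.
Since every path is blocked, d-separation holds.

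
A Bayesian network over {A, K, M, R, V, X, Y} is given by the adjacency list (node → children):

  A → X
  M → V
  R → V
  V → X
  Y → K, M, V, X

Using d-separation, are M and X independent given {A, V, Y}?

Yes

4 paths connect M and X; each must be blocked for d-separation to hold:
Path 1: M ← Y → X
  Y is a fork here and Y is conditioned on, so the path is blocked at Y.
Path 2: M ← Y → V → X
  Y is a fork here and Y is conditioned on, so the path is blocked at Y.
Path 3: M → V ← Y → X
  Y is a fork here and Y is conditioned on, so the path is blocked at Y.
Path 4: M → V → X
  V is a chain here and V is conditioned on, so the path is blocked at V.
All paths are blocked; M ⊥ X | {A, V, Y} holds.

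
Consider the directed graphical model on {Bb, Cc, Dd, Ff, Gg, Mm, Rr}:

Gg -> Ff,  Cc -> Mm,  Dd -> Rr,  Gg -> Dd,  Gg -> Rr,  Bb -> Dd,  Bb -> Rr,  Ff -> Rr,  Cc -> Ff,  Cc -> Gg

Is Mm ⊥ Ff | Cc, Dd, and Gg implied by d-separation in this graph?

We examine all 5 paths between Mm and Ff:
Path 1: Mm ← Cc → Ff
  Cc is a fork here and Cc is conditioned on, so the path is blocked at Cc.
Path 2: Mm ← Cc → Gg → Dd → Rr ← Ff
  Cc is a fork here and Cc is conditioned on, so the path is blocked at Cc.
Path 3: Mm ← Cc → Gg → Dd ← Bb → Rr ← Ff
  Cc is a fork here and Cc is conditioned on, so the path is blocked at Cc.
Path 4: Mm ← Cc → Gg → Rr ← Ff
  Cc is a fork here and Cc is conditioned on, so the path is blocked at Cc.
Path 5: Mm ← Cc → Gg → Ff
  Cc is a fork here and Cc is conditioned on, so the path is blocked at Cc.
Every path is blocked, so Mm and Ff are d-separated given {Cc, Dd, Gg}.

Yes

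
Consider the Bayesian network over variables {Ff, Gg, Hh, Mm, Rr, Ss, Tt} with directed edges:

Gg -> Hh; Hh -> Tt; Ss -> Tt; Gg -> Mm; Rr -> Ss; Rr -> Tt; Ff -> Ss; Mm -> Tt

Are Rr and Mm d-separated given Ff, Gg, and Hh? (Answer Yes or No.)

Enumerating the 4 paths from Rr to Mm and testing each for blocking by {Ff, Gg, Hh}:
Path 1: Rr → Tt ← Mm
  Tt is a collider here and neither Tt nor any of its descendants is conditioned on, so the collider stays closed — the path is blocked at Tt.
Path 2: Rr → Tt ← Hh ← Gg → Mm
  Tt is a collider here and neither Tt nor any of its descendants is conditioned on, so the collider stays closed — the path is blocked at Tt.
Path 3: Rr → Ss → Tt ← Mm
  Tt is a collider here and neither Tt nor any of its descendants is conditioned on, so the collider stays closed — the path is blocked at Tt.
Path 4: Rr → Ss → Tt ← Hh ← Gg → Mm
  Tt is a collider here and neither Tt nor any of its descendants is conditioned on, so the collider stays closed — the path is blocked at Tt.
Every path is blocked, so Rr and Mm are d-separated given {Ff, Gg, Hh}.

Yes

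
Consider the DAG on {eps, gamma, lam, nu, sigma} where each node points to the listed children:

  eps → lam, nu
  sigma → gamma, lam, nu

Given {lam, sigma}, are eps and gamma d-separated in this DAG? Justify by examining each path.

We examine all 2 paths between eps and gamma:
Path 1: eps → lam ← sigma → gamma
  sigma is a fork here and sigma is conditioned on, so the path is blocked at sigma.
Path 2: eps → nu ← sigma → gamma
  nu is a collider here and neither nu nor any of its descendants is conditioned on, so the collider stays closed — the path is blocked at nu.
All paths are blocked; eps ⊥ gamma | {lam, sigma} holds.

Yes — eps and gamma are d-separated given {lam, sigma}.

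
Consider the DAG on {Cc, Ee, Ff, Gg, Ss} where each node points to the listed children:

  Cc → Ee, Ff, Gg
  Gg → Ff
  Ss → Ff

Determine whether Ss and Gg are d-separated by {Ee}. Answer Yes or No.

Enumerating the 2 paths from Ss to Gg and testing each for blocking by {Ee}:
Path 1: Ss → Ff ← Cc → Gg
  Ff is a collider here and neither Ff nor any of its descendants is conditioned on, so the collider stays closed — the path is blocked at Ff.
Path 2: Ss → Ff ← Gg
  Ff is a collider here and neither Ff nor any of its descendants is conditioned on, so the collider stays closed — the path is blocked at Ff.
All paths are blocked; Ss ⊥ Gg | {Ee} holds.

Yes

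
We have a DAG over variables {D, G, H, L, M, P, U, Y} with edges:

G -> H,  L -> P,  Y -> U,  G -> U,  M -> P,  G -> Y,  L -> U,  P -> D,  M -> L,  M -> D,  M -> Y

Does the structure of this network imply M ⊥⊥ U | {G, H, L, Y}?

5 paths connect M and U; each must be blocked for d-separation to hold:
Path 1: M → D ← P ← L → U
  D is a collider here and neither D nor any of its descendants is conditioned on, so the collider stays closed — the path is blocked at D.
Path 2: M → Y → U
  Y is a chain here and Y is conditioned on, so the path is blocked at Y.
Path 3: M → Y ← G → U
  G is a fork here and G is conditioned on, so the path is blocked at G.
Path 4: M → L → U
  L is a chain here and L is conditioned on, so the path is blocked at L.
Path 5: M → P ← L → U
  P is a collider here and neither P nor any of its descendants is conditioned on, so the collider stays closed — the path is blocked at P.
Every path is blocked, so M and U are d-separated given {G, H, L, Y}.

Yes — M and U are d-separated given {G, H, L, Y}.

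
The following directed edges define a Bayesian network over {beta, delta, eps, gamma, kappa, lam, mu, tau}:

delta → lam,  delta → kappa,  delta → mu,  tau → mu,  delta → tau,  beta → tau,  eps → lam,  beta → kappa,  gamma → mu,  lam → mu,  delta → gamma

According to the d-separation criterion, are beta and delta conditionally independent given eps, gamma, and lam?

Enumerating the 5 paths from beta to delta and testing each for blocking by {eps, gamma, lam}:
Path 1: beta → kappa ← delta
  kappa is a collider here and neither kappa nor any of its descendants is conditioned on, so the collider stays closed — the path is blocked at kappa.
Path 2: beta → tau ← delta
  tau is a collider here and neither tau nor any of its descendants is conditioned on, so the collider stays closed — the path is blocked at tau.
Path 3: beta → tau → mu ← lam ← delta
  mu is a collider here and neither mu nor any of its descendants is conditioned on, so the collider stays closed — the path is blocked at mu.
Path 4: beta → tau → mu ← gamma ← delta
  mu is a collider here and neither mu nor any of its descendants is conditioned on, so the collider stays closed — the path is blocked at mu.
Path 5: beta → tau → mu ← delta
  mu is a collider here and neither mu nor any of its descendants is conditioned on, so the collider stays closed — the path is blocked at mu.
Since every path is blocked, d-separation holds.

Yes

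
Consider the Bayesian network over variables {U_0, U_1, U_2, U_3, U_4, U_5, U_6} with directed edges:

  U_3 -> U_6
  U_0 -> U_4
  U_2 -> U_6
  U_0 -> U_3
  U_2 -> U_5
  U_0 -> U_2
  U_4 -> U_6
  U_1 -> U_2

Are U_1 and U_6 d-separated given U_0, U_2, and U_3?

3 paths connect U_1 and U_6; each must be blocked for d-separation to hold:
  1. U_1 → U_2 → U_6 — U_2:chain[blocks] ⇒ blocked
  2. U_1 → U_2 ← U_0 → U_3 → U_6 — U_2:collider[open]; U_0:fork[blocks]; U_3:chain[blocks] ⇒ blocked
  3. U_1 → U_2 ← U_0 → U_4 → U_6 — U_2:collider[open]; U_0:fork[blocks]; U_4:chain[open] ⇒ blocked
Every path is blocked, so U_1 and U_6 are d-separated given {U_0, U_2, U_3}.

Yes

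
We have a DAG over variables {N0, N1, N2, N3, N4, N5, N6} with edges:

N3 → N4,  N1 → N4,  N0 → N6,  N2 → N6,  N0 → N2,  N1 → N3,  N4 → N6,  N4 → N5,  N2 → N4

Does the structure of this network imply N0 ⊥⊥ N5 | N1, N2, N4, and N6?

4 paths connect N0 and N5; each must be blocked for d-separation to hold:
  1. N0 → N6 ← N2 → N4 → N5 — N6:collider[open]; N2:fork[blocks]; N4:chain[blocks] ⇒ blocked
  2. N0 → N6 ← N4 → N5 — N6:collider[open]; N4:fork[blocks] ⇒ blocked
  3. N0 → N2 → N6 ← N4 → N5 — N2:chain[blocks]; N6:collider[open]; N4:fork[blocks] ⇒ blocked
  4. N0 → N2 → N4 → N5 — N2:chain[blocks]; N4:chain[blocks] ⇒ blocked
Every path is blocked, so N0 and N5 are d-separated given {N1, N2, N4, N6}.

Yes — N0 and N5 are d-separated given {N1, N2, N4, N6}.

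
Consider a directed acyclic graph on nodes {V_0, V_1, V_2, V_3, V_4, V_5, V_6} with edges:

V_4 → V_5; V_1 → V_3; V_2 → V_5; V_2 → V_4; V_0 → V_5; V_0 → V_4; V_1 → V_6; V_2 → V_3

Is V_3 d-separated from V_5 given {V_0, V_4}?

No — V_3 and V_5 are not d-separated given {V_0, V_4}.

We examine all 3 paths between V_3 and V_5:
  1. V_3 ← V_2 → V_5 — V_2:fork[open] ⇒ active
  2. V_3 ← V_2 → V_4 → V_5 — V_2:fork[open]; V_4:chain[blocks] ⇒ blocked
  3. V_3 ← V_2 → V_4 ← V_0 → V_5 — V_2:fork[open]; V_4:collider[open]; V_0:fork[blocks] ⇒ blocked
Since the path V_3 ← V_2 → V_5 is active, V_3 and V_5 are not d-separated given {V_0, V_4}.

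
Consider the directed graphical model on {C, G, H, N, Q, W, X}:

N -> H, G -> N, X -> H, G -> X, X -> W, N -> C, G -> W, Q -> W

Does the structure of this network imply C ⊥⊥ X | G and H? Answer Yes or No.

No

There are 3 undirected paths between C and X; checking each against the conditioning set {G, H}:
Path 1: C ← N → H ← X
  N is a fork and N is not conditioned on; H is a collider and H is conditioned on, which opens it — no node blocks this path, so it is active.
Path 2: C ← N ← G → W ← X
  G is a fork here and G is conditioned on, so the path is blocked at G.
Path 3: C ← N ← G → X
  G is a fork here and G is conditioned on, so the path is blocked at G.
At least one path is unblocked, so d-separation fails.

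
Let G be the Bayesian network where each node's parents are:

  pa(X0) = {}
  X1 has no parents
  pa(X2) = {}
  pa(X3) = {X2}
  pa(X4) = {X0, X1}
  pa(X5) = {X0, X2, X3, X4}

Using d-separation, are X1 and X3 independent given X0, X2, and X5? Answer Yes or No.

Enumerating the 4 paths from X1 to X3 and testing each for blocking by {X0, X2, X5}:
  1. X1 → X4 → X5 ← X2 → X3 — X4:chain[open]; X5:collider[open]; X2:fork[blocks] ⇒ blocked
  2. X1 → X4 → X5 ← X3 — X4:chain[open]; X5:collider[open] ⇒ active
  3. X1 → X4 ← X0 → X5 ← X2 → X3 — X4:collider[open]; X0:fork[blocks]; X5:collider[open]; X2:fork[blocks] ⇒ blocked
  4. X1 → X4 ← X0 → X5 ← X3 — X4:collider[open]; X0:fork[blocks]; X5:collider[open] ⇒ blocked
Since the path X1 → X4 → X5 ← X3 is active, X1 and X3 are not d-separated given {X0, X2, X5}.

No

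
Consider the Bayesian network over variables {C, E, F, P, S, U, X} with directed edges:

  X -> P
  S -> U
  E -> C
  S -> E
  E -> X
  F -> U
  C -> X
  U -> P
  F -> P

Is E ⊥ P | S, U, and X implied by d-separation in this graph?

Yes — E and P are d-separated given {S, U, X}.

We examine all 4 paths between E and P:
Path 1: E ← S → U → P
  S is a fork here and S is conditioned on, so the path is blocked at S.
Path 2: E ← S → U ← F → P
  S is a fork here and S is conditioned on, so the path is blocked at S.
Path 3: E → X → P
  X is a chain here and X is conditioned on, so the path is blocked at X.
Path 4: E → C → X → P
  X is a chain here and X is conditioned on, so the path is blocked at X.
All paths are blocked; E ⊥ P | {S, U, X} holds.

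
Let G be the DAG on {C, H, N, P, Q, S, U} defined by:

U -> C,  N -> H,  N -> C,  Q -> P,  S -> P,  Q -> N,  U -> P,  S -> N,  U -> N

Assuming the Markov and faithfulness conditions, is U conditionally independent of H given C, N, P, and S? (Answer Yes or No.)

4 paths connect U and H; each must be blocked for d-separation to hold:
Path 1: U → P ← S → N → H
  S is a fork here and S is conditioned on, so the path is blocked at S.
Path 2: U → P ← Q → N → H
  N is a chain here and N is conditioned on, so the path is blocked at N.
Path 3: U → C ← N → H
  N is a fork here and N is conditioned on, so the path is blocked at N.
Path 4: U → N → H
  N is a chain here and N is conditioned on, so the path is blocked at N.
All paths are blocked; U ⊥ H | {C, N, P, S} holds.

Yes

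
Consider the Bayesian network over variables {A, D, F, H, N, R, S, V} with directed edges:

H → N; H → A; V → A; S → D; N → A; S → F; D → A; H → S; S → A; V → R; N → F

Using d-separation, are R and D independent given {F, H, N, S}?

We examine all 6 paths between R and D:
Path 1: R ← V → A ← N ← H → S → D
  A is a collider here and neither A nor any of its descendants is conditioned on, so the collider stays closed — the path is blocked at A.
Path 2: R ← V → A ← N → F ← S → D
  A is a collider here and neither A nor any of its descendants is conditioned on, so the collider stays closed — the path is blocked at A.
Path 3: R ← V → A ← S → D
  A is a collider here and neither A nor any of its descendants is conditioned on, so the collider stays closed — the path is blocked at A.
Path 4: R ← V → A ← H → N → F ← S → D
  A is a collider here and neither A nor any of its descendants is conditioned on, so the collider stays closed — the path is blocked at A.
Path 5: R ← V → A ← H → S → D
  A is a collider here and neither A nor any of its descendants is conditioned on, so the collider stays closed — the path is blocked at A.
Path 6: R ← V → A ← D
  A is a collider here and neither A nor any of its descendants is conditioned on, so the collider stays closed — the path is blocked at A.
Since every path is blocked, d-separation holds.

Yes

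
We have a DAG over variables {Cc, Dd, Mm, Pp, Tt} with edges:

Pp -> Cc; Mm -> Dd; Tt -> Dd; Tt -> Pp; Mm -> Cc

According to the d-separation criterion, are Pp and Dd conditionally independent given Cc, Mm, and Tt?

We examine all 2 paths between Pp and Dd:
Path 1: Pp ← Tt → Dd
  Tt is a fork here and Tt is conditioned on, so the path is blocked at Tt.
Path 2: Pp → Cc ← Mm → Dd
  Mm is a fork here and Mm is conditioned on, so the path is blocked at Mm.
All paths are blocked; Pp ⊥ Dd | {Cc, Mm, Tt} holds.

Yes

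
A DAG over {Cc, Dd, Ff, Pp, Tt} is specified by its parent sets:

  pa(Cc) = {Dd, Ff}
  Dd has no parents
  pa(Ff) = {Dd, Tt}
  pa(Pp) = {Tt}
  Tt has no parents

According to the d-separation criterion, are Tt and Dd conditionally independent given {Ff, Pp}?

No — Tt and Dd are not d-separated given {Ff, Pp}.

There are 2 undirected paths between Tt and Dd; checking each against the conditioning set {Ff, Pp}:
Path 1: Tt → Ff ← Dd
  Ff is a collider and Ff is conditioned on, which opens it — no node blocks this path, so it is active.
Path 2: Tt → Ff → Cc ← Dd
  Ff is a chain here and Ff is conditioned on, so the path is blocked at Ff.
Since the path Tt → Ff ← Dd is active, Tt and Dd are not d-separated given {Ff, Pp}.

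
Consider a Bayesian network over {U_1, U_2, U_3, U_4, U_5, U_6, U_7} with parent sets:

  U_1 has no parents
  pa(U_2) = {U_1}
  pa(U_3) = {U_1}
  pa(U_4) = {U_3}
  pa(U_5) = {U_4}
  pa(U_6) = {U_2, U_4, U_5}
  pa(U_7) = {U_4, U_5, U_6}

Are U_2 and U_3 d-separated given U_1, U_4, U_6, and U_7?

We examine all 6 paths between U_2 and U_3:
Path 1: U_2 → U_6 → U_7 ← U_5 ← U_4 ← U_3
  U_6 is a chain here and U_6 is conditioned on, so the path is blocked at U_6.
Path 2: U_2 → U_6 → U_7 ← U_4 ← U_3
  U_6 is a chain here and U_6 is conditioned on, so the path is blocked at U_6.
Path 3: U_2 → U_6 ← U_5 → U_7 ← U_4 ← U_3
  U_4 is a chain here and U_4 is conditioned on, so the path is blocked at U_4.
Path 4: U_2 → U_6 ← U_5 ← U_4 ← U_3
  U_4 is a chain here and U_4 is conditioned on, so the path is blocked at U_4.
Path 5: U_2 → U_6 ← U_4 ← U_3
  U_4 is a chain here and U_4 is conditioned on, so the path is blocked at U_4.
Path 6: U_2 ← U_1 → U_3
  U_1 is a fork here and U_1 is conditioned on, so the path is blocked at U_1.
Since every path is blocked, d-separation holds.

Yes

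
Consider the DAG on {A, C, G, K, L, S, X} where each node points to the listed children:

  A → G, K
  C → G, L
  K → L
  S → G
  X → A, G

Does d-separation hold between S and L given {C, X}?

There are 3 undirected paths between S and L; checking each against the conditioning set {C, X}:
  1. S → G ← A → K → L — G:collider[blocks]; A:fork[open]; K:chain[open] ⇒ blocked
  2. S → G ← X → A → K → L — G:collider[blocks]; X:fork[blocks]; A:chain[open]; K:chain[open] ⇒ blocked
  3. S → G ← C → L — G:collider[blocks]; C:fork[blocks] ⇒ blocked
Since every path is blocked, d-separation holds.

Yes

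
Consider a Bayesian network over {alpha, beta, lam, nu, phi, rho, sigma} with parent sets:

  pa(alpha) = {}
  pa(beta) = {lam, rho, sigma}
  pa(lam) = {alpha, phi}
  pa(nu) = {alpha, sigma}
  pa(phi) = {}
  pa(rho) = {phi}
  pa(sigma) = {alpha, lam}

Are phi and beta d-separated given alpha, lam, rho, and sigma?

We examine all 5 paths between phi and beta:
Path 1: phi → lam ← alpha → nu ← sigma → beta
  alpha is a fork here and alpha is conditioned on, so the path is blocked at alpha.
Path 2: phi → lam ← alpha → sigma → beta
  alpha is a fork here and alpha is conditioned on, so the path is blocked at alpha.
Path 3: phi → lam → sigma → beta
  lam is a chain here and lam is conditioned on, so the path is blocked at lam.
Path 4: phi → lam → beta
  lam is a chain here and lam is conditioned on, so the path is blocked at lam.
Path 5: phi → rho → beta
  rho is a chain here and rho is conditioned on, so the path is blocked at rho.
All paths are blocked; phi ⊥ beta | {alpha, lam, rho, sigma} holds.

Yes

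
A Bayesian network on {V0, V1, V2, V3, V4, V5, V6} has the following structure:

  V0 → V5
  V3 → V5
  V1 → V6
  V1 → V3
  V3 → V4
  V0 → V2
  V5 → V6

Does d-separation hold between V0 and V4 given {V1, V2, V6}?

Enumerating the 2 paths from V0 to V4 and testing each for blocking by {V1, V2, V6}:
Path 1: V0 → V5 ← V3 → V4
  V5 is a collider and its descendant V6 is conditioned on, which opens it; V3 is a fork and V3 is not conditioned on — no node blocks this path, so it is active.
Path 2: V0 → V5 → V6 ← V1 → V3 → V4
  V1 is a fork here and V1 is conditioned on, so the path is blocked at V1.
Because an active path exists, V0 and V4 are not d-separated.

No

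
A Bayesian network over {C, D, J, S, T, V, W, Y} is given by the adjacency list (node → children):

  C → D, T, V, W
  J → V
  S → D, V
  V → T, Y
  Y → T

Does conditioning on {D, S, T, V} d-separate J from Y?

We examine all 4 paths between J and Y:
Path 1: J → V → T ← Y
  V is a chain here and V is conditioned on, so the path is blocked at V.
Path 2: J → V → Y
  V is a chain here and V is conditioned on, so the path is blocked at V.
Path 3: J → V ← S → D ← C → T ← Y
  S is a fork here and S is conditioned on, so the path is blocked at S.
Path 4: J → V ← C → T ← Y
  V is a collider and V is conditioned on, which opens it; C is a fork and C is not conditioned on; T is a collider and T is conditioned on, which opens it — no node blocks this path, so it is active.
At least one path is unblocked, so d-separation fails.

No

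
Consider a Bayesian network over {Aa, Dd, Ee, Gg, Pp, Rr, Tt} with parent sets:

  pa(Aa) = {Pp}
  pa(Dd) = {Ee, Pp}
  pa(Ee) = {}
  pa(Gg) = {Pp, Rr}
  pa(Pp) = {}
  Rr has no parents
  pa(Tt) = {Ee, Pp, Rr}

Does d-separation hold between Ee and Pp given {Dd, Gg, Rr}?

No — Ee and Pp are not d-separated given {Dd, Gg, Rr}.

There are 3 undirected paths between Ee and Pp; checking each against the conditioning set {Dd, Gg, Rr}:
Path 1: Ee → Tt ← Rr → Gg ← Pp
  Tt is a collider here and neither Tt nor any of its descendants is conditioned on, so the collider stays closed — the path is blocked at Tt.
Path 2: Ee → Tt ← Pp
  Tt is a collider here and neither Tt nor any of its descendants is conditioned on, so the collider stays closed — the path is blocked at Tt.
Path 3: Ee → Dd ← Pp
  Dd is a collider and Dd is conditioned on, which opens it — no node blocks this path, so it is active.
Because an active path exists, Ee and Pp are not d-separated.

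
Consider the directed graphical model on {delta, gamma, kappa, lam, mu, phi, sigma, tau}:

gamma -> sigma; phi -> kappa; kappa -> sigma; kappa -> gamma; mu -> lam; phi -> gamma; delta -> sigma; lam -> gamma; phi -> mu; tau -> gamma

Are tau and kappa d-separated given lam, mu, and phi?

4 paths connect tau and kappa; each must be blocked for d-separation to hold:
Path 1: tau → gamma ← lam ← mu ← phi → kappa
  gamma is a collider here and neither gamma nor any of its descendants is conditioned on, so the collider stays closed — the path is blocked at gamma.
Path 2: tau → gamma → sigma ← kappa
  sigma is a collider here and neither sigma nor any of its descendants is conditioned on, so the collider stays closed — the path is blocked at sigma.
Path 3: tau → gamma ← kappa
  gamma is a collider here and neither gamma nor any of its descendants is conditioned on, so the collider stays closed — the path is blocked at gamma.
Path 4: tau → gamma ← phi → kappa
  gamma is a collider here and neither gamma nor any of its descendants is conditioned on, so the collider stays closed — the path is blocked at gamma.
All paths are blocked; tau ⊥ kappa | {lam, mu, phi} holds.

Yes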